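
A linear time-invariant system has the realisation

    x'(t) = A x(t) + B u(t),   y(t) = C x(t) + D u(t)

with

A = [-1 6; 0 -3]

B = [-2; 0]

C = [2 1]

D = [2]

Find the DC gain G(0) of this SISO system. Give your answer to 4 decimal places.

-2.0000

G(0) = C(-A)^{-1}B + D = -C A^{-1} B + D.
det A = 3, so A^{-1} = (1/3)·adj(A) = [[-1, -2], [0, -1/3]]
A^{-1} B = [2, 0]^T
C A^{-1} B = 4
G(0) = D - C A^{-1} B = 2 - (4) = -2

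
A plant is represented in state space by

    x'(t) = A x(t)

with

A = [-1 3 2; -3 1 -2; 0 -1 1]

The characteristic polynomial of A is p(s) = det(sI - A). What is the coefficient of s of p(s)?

Expand det(sI - A) for the 3×3 matrix.
p(s) = s^3 - s^2 + 6s - 16.
(Check: constant term = det(-A) = (-1)^3 det A = -16; coefficient of s^2 = -tr A = -1.)
The coefficient of s is 6.

6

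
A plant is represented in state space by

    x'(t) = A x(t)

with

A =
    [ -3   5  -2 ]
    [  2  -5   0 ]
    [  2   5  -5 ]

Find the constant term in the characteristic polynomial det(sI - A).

65

Expand det(sI - A) for the 3×3 matrix.
p(s) = s^3 + 13s^2 + 49s + 65.
(Check: constant term = det(-A) = (-1)^3 det A = 65; coefficient of s^2 = -tr A = 13.)
The constant term is 65.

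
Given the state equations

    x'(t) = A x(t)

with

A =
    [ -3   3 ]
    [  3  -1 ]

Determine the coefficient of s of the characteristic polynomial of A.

For a 2×2 matrix, det(sI - A) = s^2 - (tr A)s + det A.
tr A = -4, det A = -6.
So p(s) = s^2 + 4s - 6.
The coefficient of s is 4.

4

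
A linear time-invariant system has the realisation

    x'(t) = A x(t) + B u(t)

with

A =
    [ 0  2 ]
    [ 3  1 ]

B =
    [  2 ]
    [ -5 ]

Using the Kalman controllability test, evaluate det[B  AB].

-48

AB = [[-10], [1]]
Controllability matrix C = [B  AB] = [[2, -10], [-5, 1]]
det(C) = 2·1 - (-10)·(-5) = 2 - 50 = -48
Since det(C) ≠ 0, rank(C) = 2 and the system is completely controllable.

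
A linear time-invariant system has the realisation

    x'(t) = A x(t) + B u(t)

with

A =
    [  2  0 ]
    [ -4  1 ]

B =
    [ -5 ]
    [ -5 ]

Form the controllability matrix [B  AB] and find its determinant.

AB = [[-10], [15]]
Controllability matrix C = [B  AB] = [[-5, -10], [-5, 15]]
det(C) = (-5)·15 - (-10)·(-5) = -75 - 50 = -125
Since det(C) ≠ 0, rank(C) = 2 and the system is completely controllable.

-125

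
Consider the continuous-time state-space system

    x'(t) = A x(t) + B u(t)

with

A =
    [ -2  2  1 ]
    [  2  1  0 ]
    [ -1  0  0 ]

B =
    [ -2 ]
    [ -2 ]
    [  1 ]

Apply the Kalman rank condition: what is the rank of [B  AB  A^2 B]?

AB = [[1], [-6], [2]]
A^2B = [[-12], [-4], [-1]]
Controllability matrix C = [B  AB  A^2B] = [[-2, 1, -12], [-2, -6, -4], [1, 2, -1]]
det(C) = (-2)·((-6)·(-1) - (-4)·2) - 1·((-2)·(-1) - (-4)·1) + (-12)·((-2)·2 - (-6)·1) = (-2)·14 - 1·6 + (-12)·2 = -58 ≠ 0, so rank(C) = 3.
rank(C) = 3 = n, so the pair (A, B) is completely controllable.

3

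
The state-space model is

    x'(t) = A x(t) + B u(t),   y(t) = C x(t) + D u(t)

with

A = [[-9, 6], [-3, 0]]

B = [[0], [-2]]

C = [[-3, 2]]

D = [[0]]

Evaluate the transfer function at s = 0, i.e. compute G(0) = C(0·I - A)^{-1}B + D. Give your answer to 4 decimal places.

0.0000

G(0) = C(-A)^{-1}B + D = -C A^{-1} B + D.
det A = 18, so A^{-1} = (1/18)·adj(A) = [[0, -1/3], [1/6, -1/2]]
A^{-1} B = [2/3, 1]^T
C A^{-1} B = 0
G(0) = D - C A^{-1} B = 0 - (0) = 0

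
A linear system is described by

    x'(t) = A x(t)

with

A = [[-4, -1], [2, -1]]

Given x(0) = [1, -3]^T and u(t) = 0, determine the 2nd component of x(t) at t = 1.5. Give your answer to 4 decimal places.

-0.1880

det(sI - A) = s^2 - (tr A)s + det A, with tr A = (-4) + (-1) = -5 and det A = (-4)·(-1) - (-1)·2 = 4 - (-2) = 6.
So p(s) = det(sI - A) = s^2 + 5s + 6.
Factor s^2 + 5s + 6: two numbers with sum -5 and product 6 are -2 and -3, so s^2 + 5s + 6 = (s + 2)(s + 3).
Hence p(s) = (s + 2) (s + 3), with roots -3, -2.
The eigenvalues -3, -2 are distinct and real, so A is diagonalisable and x(t) = e^{At} x(0) = V diag(e^{λ_i t}) V^{-1} x(0), where the columns of V are the eigenvectors.
λ = -3: A - (-3)I = [[-1, -1], [2, 2]]. Row 1 gives (-1)·v1 + (-1)·v2 = 0, so take v_1 = [-1, 1]^T.
λ = -2: A - (-2)I = [[-2, -1], [2, 1]]. Row 1 gives (-2)·v1 + (-1)·v2 = 0, so take v_2 = [-1, 2]^T.
V = [v_1 v_2] = [[-1, -1], [1, 2]] has det V = -1, so V^{-1} = adj(V)/det V = [[-2, -1], [1, 1]].
Modal coordinates z(0) = V^{-1} x(0): (-2)·1 + (-1)·(-3) = 1; 1·1 + 1·(-3) = -2; so z(0) = [1, -2]^T.
x_2(t) = Σ_i (v_i)_2 · z_i(0) · e^{λ_i t} (row 2 of V times the modal terms).
x_2(1.5) = 1·1·e^{-3·1.5} + 2·(-2)·e^{-2·1.5} = 1·0.011109 + (-4)·0.049787 = -0.1880.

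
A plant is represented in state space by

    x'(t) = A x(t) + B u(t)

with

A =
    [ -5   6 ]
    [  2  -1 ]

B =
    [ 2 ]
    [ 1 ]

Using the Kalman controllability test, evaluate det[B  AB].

AB = [[-4], [3]]
Controllability matrix C = [B  AB] = [[2, -4], [1, 3]]
det(C) = 2·3 - (-4)·1 = 6 - (-4) = 10
Since det(C) ≠ 0, rank(C) = 2 and the system is completely controllable.

10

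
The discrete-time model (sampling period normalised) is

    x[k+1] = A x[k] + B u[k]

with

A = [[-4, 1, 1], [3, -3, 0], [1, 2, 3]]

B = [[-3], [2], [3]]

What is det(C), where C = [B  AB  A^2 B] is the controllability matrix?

AB = [[17], [-15], [10]]
A^2B = [[-73], [96], [17]]
Controllability matrix C = [B  AB  A^2B] = [[-3, 17, -73], [2, -15, 96], [3, 10, 17]]
Expanding along the first row, det(C) = (-3)·((-15)·17 - 96·10) - 17·(2·17 - 96·3) + (-73)·(2·10 - (-15)·3) = (-3)·(-1215) - 17·(-254) + (-73)·65 = 3218
Since det(C) ≠ 0, rank(C) = 3 and the system is completely controllable.

3218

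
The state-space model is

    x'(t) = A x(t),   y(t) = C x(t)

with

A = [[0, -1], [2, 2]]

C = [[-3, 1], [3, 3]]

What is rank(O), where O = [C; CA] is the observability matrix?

CA = [[2, 5], [6, 3]]
Observability matrix O = [C; CA] = [[-3, 1], [3, 3], [2, 5], [6, 3]]
Take the 2×2 submatrix of O formed by rows 1, 2: [[-3, 1], [3, 3]]. Its determinant is (-3)·3 - 1·3 = -9 - 3 = -12 ≠ 0.
So rank(O) ≥ 2; since O has 2 columns, rank(O) = 2.
rank(O) = 2 = n, so the pair (A, C) is completely observable.

2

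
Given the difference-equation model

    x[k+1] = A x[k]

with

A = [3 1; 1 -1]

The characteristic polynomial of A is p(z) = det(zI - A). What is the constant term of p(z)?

-4

For a 2×2 matrix, det(zI - A) = z^2 - (tr A)z + det A.
tr A = 2, det A = -4.
So p(z) = z^2 - 2z - 4.
The constant term is -4.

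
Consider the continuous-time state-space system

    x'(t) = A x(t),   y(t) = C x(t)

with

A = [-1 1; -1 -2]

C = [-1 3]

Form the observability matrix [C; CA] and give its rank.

2

CA = [[-2, -7]]
Observability matrix O = [C; CA] = [[-1, 3], [-2, -7]]
det(O) = (-1)·(-7) - 3·(-2) = 7 - (-6) = 13 ≠ 0, so rank(O) = 2.
rank(O) = 2 = n, so the pair (A, C) is completely observable.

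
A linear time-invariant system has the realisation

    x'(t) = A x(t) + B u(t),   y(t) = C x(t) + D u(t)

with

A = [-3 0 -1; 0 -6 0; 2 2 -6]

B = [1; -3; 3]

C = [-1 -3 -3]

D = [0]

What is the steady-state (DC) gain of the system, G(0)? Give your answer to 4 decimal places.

G(0) = C(-A)^{-1}B + D = -C A^{-1} B + D.
det A = -120, so A^{-1} = (1/-120)·adj(A) = [[-3/10, 1/60, 1/20], [0, -1/6, 0], [-1/10, -1/20, -3/20]]
A^{-1} B = [-1/5, 1/2, -2/5]^T
C A^{-1} B = -1/10
G(0) = D - C A^{-1} B = 0 - (-1/10) = 1/10 ≈ 0.1000

0.1000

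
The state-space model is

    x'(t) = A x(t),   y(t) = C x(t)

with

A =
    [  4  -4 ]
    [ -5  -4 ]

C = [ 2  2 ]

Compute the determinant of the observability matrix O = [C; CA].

-28

CA = [[-2, -16]]
Observability matrix O = [C; CA] = [[2, 2], [-2, -16]]
det(O) = 2·(-16) - 2·(-2) = -32 - (-4) = -28
Since det(O) ≠ 0, rank(O) = 2 and the system is completely observable.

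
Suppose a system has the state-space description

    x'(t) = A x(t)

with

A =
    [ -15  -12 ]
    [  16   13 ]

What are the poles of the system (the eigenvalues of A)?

-3, 1

det(sI - A) = s^2 - (tr A)s + det A, with tr A = (-15) + 13 = -2 and det A = (-15)·13 - (-12)·16 = -195 - (-192) = -3.
So p(s) = det(sI - A) = s^2 + 2s - 3.
Factor s^2 + 2s - 3: two numbers with sum -2 and product -3 are 1 and -3, so s^2 + 2s - 3 = (s - 1)(s + 3).
Hence p(s) = (s - 1) (s + 3), with roots -3, 1.
At least one eigenvalue has non-negative real part, so the system is not asymptotically stable.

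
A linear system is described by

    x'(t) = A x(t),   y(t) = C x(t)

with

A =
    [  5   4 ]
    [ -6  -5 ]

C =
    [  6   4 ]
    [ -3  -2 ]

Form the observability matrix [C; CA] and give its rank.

1

CA = [[6, 4], [-3, -2]]
Observability matrix O = [C; CA] = [[6, 4], [-3, -2], [6, 4], [-3, -2]]
Every row of O is a scalar multiple of row 1 = [6, 4] (multipliers 1, -1/2, 1, -1/2), so the rows span a one-dimensional space.
O ≠ 0, hence rank(O) = 1.
rank(O) = 1 < n = 2, so the pair (A, C) is not completely observable.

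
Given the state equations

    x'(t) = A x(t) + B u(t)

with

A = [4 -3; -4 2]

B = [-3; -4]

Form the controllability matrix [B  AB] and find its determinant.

-12

AB = [[0], [4]]
Controllability matrix C = [B  AB] = [[-3, 0], [-4, 4]]
det(C) = (-3)·4 - 0·(-4) = -12 - 0 = -12
Since det(C) ≠ 0, rank(C) = 2 and the system is completely controllable.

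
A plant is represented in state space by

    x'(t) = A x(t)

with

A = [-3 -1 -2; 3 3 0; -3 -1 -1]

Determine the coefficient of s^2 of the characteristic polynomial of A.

Expand det(sI - A) for the 3×3 matrix.
p(s) = s^3 + s^2 - 12s + 6.
(Check: constant term = det(-A) = (-1)^3 det A = 6; coefficient of s^2 = -tr A = 1.)
The coefficient of s^2 is 1.

1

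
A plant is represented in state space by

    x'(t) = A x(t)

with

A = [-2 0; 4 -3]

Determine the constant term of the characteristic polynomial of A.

For a 2×2 matrix, det(sI - A) = s^2 - (tr A)s + det A.
tr A = -5, det A = 6.
So p(s) = s^2 + 5s + 6.
The constant term is 6.

6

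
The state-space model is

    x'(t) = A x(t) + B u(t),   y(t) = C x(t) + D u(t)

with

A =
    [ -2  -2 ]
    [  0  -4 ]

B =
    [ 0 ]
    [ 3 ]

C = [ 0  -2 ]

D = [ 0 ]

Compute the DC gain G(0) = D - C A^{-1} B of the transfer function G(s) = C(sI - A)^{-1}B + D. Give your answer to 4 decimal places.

-1.5000

G(0) = C(-A)^{-1}B + D = -C A^{-1} B + D.
det A = 8, so A^{-1} = (1/8)·adj(A) = [[-1/2, 1/4], [0, -1/4]]
A^{-1} B = [3/4, -3/4]^T
C A^{-1} B = 3/2
G(0) = D - C A^{-1} B = 0 - (3/2) = -3/2 ≈ -1.5000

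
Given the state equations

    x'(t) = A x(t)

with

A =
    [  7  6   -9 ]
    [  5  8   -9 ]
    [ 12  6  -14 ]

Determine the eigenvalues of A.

-5, 2, 4

det(sI - A) = s^3 - (tr A)s^2 + (M11 + M22 + M33)s - det A, where Mii is the 2×2 principal minor of A obtained by deleting row i and column i.
tr A = 7 + 8 + (-14) = 1; M11 = 8·(-14) - (-9)·6 = -112 - (-54) = -58; M22 = 7·(-14) - (-9)·12 = -98 - (-108) = 10; M33 = 7·8 - 6·5 = 56 - 30 = 26; sum of minors = -22.
det A = 7·(8·(-14) - (-9)·6) - 6·(5·(-14) - (-9)·12) + (-9)·(5·6 - 8·12) = 7·(-58) - 6·38 + (-9)·(-66) = -40.
So p(s) = det(sI - A) = s^3 - s^2 - 22s + 40.
Rational-root test: any integer root divides 40. Testing small divisors, s = 2 works: p(2) = 8 + (-4) + (-44) + 40 = 0, so (s - 2) is a factor.
Dividing, p(s) = (s - 2)(s^2 + s - 20).
Factor s^2 + s - 20: two numbers with sum -1 and product -20 are 4 and -5, so s^2 + s - 20 = (s - 4)(s + 5).
Hence p(s) = (s - 4) (s - 2) (s + 5), with roots -5, 2, 4.
At least one eigenvalue has non-negative real part, so the system is not asymptotically stable.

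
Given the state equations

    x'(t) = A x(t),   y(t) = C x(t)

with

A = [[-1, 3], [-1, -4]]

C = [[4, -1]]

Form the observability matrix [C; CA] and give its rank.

CA = [[-3, 16]]
Observability matrix O = [C; CA] = [[4, -1], [-3, 16]]
det(O) = 4·16 - (-1)·(-3) = 64 - 3 = 61 ≠ 0, so rank(O) = 2.
rank(O) = 2 = n, so the pair (A, C) is completely observable.

2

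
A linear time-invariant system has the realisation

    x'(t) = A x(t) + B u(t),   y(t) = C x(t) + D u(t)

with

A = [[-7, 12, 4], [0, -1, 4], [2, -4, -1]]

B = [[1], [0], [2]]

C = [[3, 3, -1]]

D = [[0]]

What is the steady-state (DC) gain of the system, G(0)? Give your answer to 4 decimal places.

G(0) = C(-A)^{-1}B + D = -C A^{-1} B + D.
det A = -15, so A^{-1} = (1/-15)·adj(A) = [[-17/15, 4/15, -52/15], [-8/15, 1/15, -28/15], [-2/15, 4/15, -7/15]]
A^{-1} B = [-121/15, -64/15, -16/15]^T
C A^{-1} B = -539/15
G(0) = D - C A^{-1} B = 0 - (-539/15) = 539/15 ≈ 35.9333

35.9333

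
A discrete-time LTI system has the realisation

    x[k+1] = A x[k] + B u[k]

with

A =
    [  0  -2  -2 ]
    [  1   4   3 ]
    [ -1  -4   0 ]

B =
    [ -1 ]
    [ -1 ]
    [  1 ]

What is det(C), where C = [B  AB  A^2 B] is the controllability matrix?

69

AB = [[0], [-2], [5]]
A^2B = [[-6], [7], [8]]
Controllability matrix C = [B  AB  A^2B] = [[-1, 0, -6], [-1, -2, 7], [1, 5, 8]]
Expanding along the first row, det(C) = (-1)·((-2)·8 - 7·5) - 0·((-1)·8 - 7·1) + (-6)·((-1)·5 - (-2)·1) = (-1)·(-51) - 0·(-15) + (-6)·(-3) = 69
Since det(C) ≠ 0, rank(C) = 3 and the system is completely controllable.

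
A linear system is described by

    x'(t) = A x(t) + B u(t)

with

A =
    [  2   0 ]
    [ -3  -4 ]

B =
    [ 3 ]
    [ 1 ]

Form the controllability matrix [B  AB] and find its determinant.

AB = [[6], [-13]]
Controllability matrix C = [B  AB] = [[3, 6], [1, -13]]
det(C) = 3·(-13) - 6·1 = -39 - 6 = -45
Since det(C) ≠ 0, rank(C) = 2 and the system is completely controllable.

-45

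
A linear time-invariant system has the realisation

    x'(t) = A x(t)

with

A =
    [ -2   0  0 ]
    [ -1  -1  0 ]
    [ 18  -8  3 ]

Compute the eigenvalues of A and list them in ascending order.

-2, -1, 3

det(sI - A) = s^3 - (tr A)s^2 + (M11 + M22 + M33)s - det A, where Mii is the 2×2 principal minor of A obtained by deleting row i and column i.
tr A = (-2) + (-1) + 3 = 0; M11 = (-1)·3 - 0·(-8) = -3 - 0 = -3; M22 = (-2)·3 - 0·18 = -6 - 0 = -6; M33 = (-2)·(-1) - 0·(-1) = 2 - 0 = 2; sum of minors = -7.
det A = (-2)·((-1)·3 - 0·(-8)) - 0·((-1)·3 - 0·18) + 0·((-1)·(-8) - (-1)·18) = (-2)·(-3) - 0·(-3) + 0·26 = 6.
So p(s) = det(sI - A) = s^3 - 7s - 6.
Rational-root test: any integer root divides -6. Testing small divisors, s = -1 works: p(-1) = -1 + 0 + 7 + (-6) = 0, so (s + 1) is a factor.
Dividing, p(s) = (s + 1)(s^2 - s - 6).
Factor s^2 - s - 6: two numbers with sum 1 and product -6 are 3 and -2, so s^2 - s - 6 = (s - 3)(s + 2).
Hence p(s) = (s - 3) (s + 1) (s + 2), with roots -2, -1, 3.
At least one eigenvalue has non-negative real part, so the system is not asymptotically stable.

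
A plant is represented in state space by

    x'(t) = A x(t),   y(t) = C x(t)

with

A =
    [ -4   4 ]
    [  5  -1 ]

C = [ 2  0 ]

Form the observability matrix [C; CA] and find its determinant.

CA = [[-8, 8]]
Observability matrix O = [C; CA] = [[2, 0], [-8, 8]]
det(O) = 2·8 - 0·(-8) = 16 - 0 = 16
Since det(O) ≠ 0, rank(O) = 2 and the system is completely observable.

16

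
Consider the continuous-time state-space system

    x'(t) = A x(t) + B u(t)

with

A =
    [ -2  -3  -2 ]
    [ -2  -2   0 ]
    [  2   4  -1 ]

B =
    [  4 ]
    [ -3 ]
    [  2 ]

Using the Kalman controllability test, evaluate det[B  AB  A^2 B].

AB = [[-3], [-2], [-6]]
A^2B = [[24], [10], [-8]]
Controllability matrix C = [B  AB  A^2B] = [[4, -3, 24], [-3, -2, 10], [2, -6, -8]]
Expanding along the first row, det(C) = 4·((-2)·(-8) - 10·(-6)) - (-3)·((-3)·(-8) - 10·2) + 24·((-3)·(-6) - (-2)·2) = 4·76 - (-3)·4 + 24·22 = 844
Since det(C) ≠ 0, rank(C) = 3 and the system is completely controllable.

844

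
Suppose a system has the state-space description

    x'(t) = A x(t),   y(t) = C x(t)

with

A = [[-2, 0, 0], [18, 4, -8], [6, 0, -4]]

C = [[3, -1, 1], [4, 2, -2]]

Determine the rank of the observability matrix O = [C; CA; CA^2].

2

CA = [[-18, -4, 4], [16, 8, -8]]
CA^2 = [[-12, -16, 16], [64, 32, -32]]
Observability matrix O = [C; CA; CA^2] = [[3, -1, 1], [4, 2, -2], [-18, -4, 4], [16, 8, -8], [-12, -16, 16], [64, 32, -32]]
The columns c1, c2, c3 of O are linearly dependent: c2 + c3 = 0 (check each entry), so rank(O) ≤ 2.
The 2×2 minor from rows 1, 2, columns 1, 2 is 3·2 - (-1)·4 = 6 - (-4) = 10 ≠ 0, so rank(O) = 2.
rank(O) = 2 < n = 3, so the pair (A, C) is not completely observable.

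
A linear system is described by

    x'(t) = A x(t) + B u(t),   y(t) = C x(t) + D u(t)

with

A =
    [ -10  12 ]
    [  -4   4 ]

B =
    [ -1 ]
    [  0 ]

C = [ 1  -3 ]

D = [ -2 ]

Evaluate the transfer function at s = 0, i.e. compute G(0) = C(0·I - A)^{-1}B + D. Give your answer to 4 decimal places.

G(0) = C(-A)^{-1}B + D = -C A^{-1} B + D.
det A = 8, so A^{-1} = (1/8)·adj(A) = [[1/2, -3/2], [1/2, -5/4]]
A^{-1} B = [-1/2, -1/2]^T
C A^{-1} B = 1
G(0) = D - C A^{-1} B = -2 - (1) = -3

-3.0000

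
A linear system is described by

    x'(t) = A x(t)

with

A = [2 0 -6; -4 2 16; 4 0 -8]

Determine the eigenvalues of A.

-4, -2, 2

det(sI - A) = s^3 - (tr A)s^2 + (M11 + M22 + M33)s - det A, where Mii is the 2×2 principal minor of A obtained by deleting row i and column i.
tr A = 2 + 2 + (-8) = -4; M11 = 2·(-8) - 16·0 = -16 - 0 = -16; M22 = 2·(-8) - (-6)·4 = -16 - (-24) = 8; M33 = 2·2 - 0·(-4) = 4 - 0 = 4; sum of minors = -4.
det A = 2·(2·(-8) - 16·0) - 0·((-4)·(-8) - 16·4) + (-6)·((-4)·0 - 2·4) = 2·(-16) - 0·(-32) + (-6)·(-8) = 16.
So p(s) = det(sI - A) = s^3 + 4s^2 - 4s - 16.
Rational-root test: any integer root divides -16. Testing small divisors, s = -2 works: p(-2) = -8 + 16 + 8 + (-16) = 0, so (s + 2) is a factor.
Dividing, p(s) = (s + 2)(s^2 + 2s - 8).
Factor s^2 + 2s - 8: two numbers with sum -2 and product -8 are 2 and -4, so s^2 + 2s - 8 = (s - 2)(s + 4).
Hence p(s) = (s - 2) (s + 2) (s + 4), with roots -4, -2, 2.
At least one eigenvalue has non-negative real part, so the system is not asymptotically stable.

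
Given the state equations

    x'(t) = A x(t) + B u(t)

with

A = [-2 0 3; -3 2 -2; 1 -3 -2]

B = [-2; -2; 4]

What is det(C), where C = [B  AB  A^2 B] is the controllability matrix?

AB = [[16], [-6], [-4]]
A^2B = [[-44], [-52], [42]]
Controllability matrix C = [B  AB  A^2B] = [[-2, 16, -44], [-2, -6, -52], [4, -4, 42]]
Expanding along the first row, det(C) = (-2)·((-6)·42 - (-52)·(-4)) - 16·((-2)·42 - (-52)·4) + (-44)·((-2)·(-4) - (-6)·4) = (-2)·(-460) - 16·124 + (-44)·32 = -2472
Since det(C) ≠ 0, rank(C) = 3 and the system is completely controllable.

-2472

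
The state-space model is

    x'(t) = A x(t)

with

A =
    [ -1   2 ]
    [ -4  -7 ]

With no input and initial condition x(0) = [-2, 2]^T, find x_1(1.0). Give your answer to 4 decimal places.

-0.0996

det(sI - A) = s^2 - (tr A)s + det A, with tr A = (-1) + (-7) = -8 and det A = (-1)·(-7) - 2·(-4) = 7 - (-8) = 15.
So p(s) = det(sI - A) = s^2 + 8s + 15.
Factor s^2 + 8s + 15: two numbers with sum -8 and product 15 are -3 and -5, so s^2 + 8s + 15 = (s + 3)(s + 5).
Hence p(s) = (s + 3) (s + 5), with roots -5, -3.
The eigenvalues -5, -3 are distinct and real, so A is diagonalisable and x(t) = e^{At} x(0) = V diag(e^{λ_i t}) V^{-1} x(0), where the columns of V are the eigenvectors.
λ = -5: A - (-5)I = [[4, 2], [-4, -2]]. Row 1 gives 4·v1 + 2·v2 = 0, so take v_1 = [-1, 2]^T.
λ = -3: A - (-3)I = [[2, 2], [-4, -4]]. Row 1 gives 2·v1 + 2·v2 = 0, so take v_2 = [1, -1]^T.
V = [v_1 v_2] = [[-1, 1], [2, -1]] has det V = -1, so V^{-1} = adj(V)/det V = [[1, 1], [2, 1]].
Modal coordinates z(0) = V^{-1} x(0): 1·(-2) + 1·2 = 0; 2·(-2) + 1·2 = -2; so z(0) = [0, -2]^T.
x_1(t) = Σ_i (v_i)_1 · z_i(0) · e^{λ_i t} (row 1 of V times the modal terms).
x_1(1.0) = (-1)·0·e^{-5·1.0} + 1·(-2)·e^{-3·1.0} = 0·0.006738 + (-2)·0.049787 = -0.0996.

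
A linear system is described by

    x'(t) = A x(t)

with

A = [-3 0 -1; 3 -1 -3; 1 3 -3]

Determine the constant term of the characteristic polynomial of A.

Expand det(sI - A) for the 3×3 matrix.
p(s) = s^3 + 7s^2 + 25s + 46.
(Check: constant term = det(-A) = (-1)^3 det A = 46; coefficient of s^2 = -tr A = 7.)
The constant term is 46.

46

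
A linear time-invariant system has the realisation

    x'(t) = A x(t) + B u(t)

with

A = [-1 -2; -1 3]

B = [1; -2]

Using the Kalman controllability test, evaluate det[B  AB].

AB = [[3], [-7]]
Controllability matrix C = [B  AB] = [[1, 3], [-2, -7]]
det(C) = 1·(-7) - 3·(-2) = -7 - (-6) = -1
Since det(C) ≠ 0, rank(C) = 2 and the system is completely controllable.

-1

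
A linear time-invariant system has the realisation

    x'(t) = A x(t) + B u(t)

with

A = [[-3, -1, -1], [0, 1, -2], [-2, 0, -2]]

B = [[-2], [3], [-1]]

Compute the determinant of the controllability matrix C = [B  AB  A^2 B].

-145

AB = [[4], [5], [6]]
A^2B = [[-23], [-7], [-20]]
Controllability matrix C = [B  AB  A^2B] = [[-2, 4, -23], [3, 5, -7], [-1, 6, -20]]
Expanding along the first row, det(C) = (-2)·(5·(-20) - (-7)·6) - 4·(3·(-20) - (-7)·(-1)) + (-23)·(3·6 - 5·(-1)) = (-2)·(-58) - 4·(-67) + (-23)·23 = -145
Since det(C) ≠ 0, rank(C) = 3 and the system is completely controllable.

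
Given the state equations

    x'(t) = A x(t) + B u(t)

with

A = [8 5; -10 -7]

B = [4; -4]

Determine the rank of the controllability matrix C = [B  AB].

AB = [[12], [-12]]
Controllability matrix C = [B  AB] = [[4, 12], [-4, -12]]
Every column of C is a scalar multiple of column 1 = [4, -4] (multipliers 1, 3), so the columns span a one-dimensional space.
C ≠ 0, hence rank(C) = 1.
rank(C) = 1 < n = 2, so the pair (A, B) is not completely controllable.

1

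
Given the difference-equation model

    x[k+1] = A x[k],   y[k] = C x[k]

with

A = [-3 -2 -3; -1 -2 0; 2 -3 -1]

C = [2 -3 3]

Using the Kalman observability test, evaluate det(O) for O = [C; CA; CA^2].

-15

CA = [[3, -7, -9]]
CA^2 = [[-20, 35, 0]]
Observability matrix O = [C; CA; CA^2] = [[2, -3, 3], [3, -7, -9], [-20, 35, 0]]
Expanding along the first row, det(O) = 2·((-7)·0 - (-9)·35) - (-3)·(3·0 - (-9)·(-20)) + 3·(3·35 - (-7)·(-20)) = 2·315 - (-3)·(-180) + 3·(-35) = -15
Since det(O) ≠ 0, rank(O) = 3 and the system is completely observable.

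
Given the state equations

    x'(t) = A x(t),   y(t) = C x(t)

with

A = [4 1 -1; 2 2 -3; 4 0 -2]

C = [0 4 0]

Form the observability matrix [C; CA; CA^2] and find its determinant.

CA = [[8, 8, -12]]
CA^2 = [[0, 24, -8]]
Observability matrix O = [C; CA; CA^2] = [[0, 4, 0], [8, 8, -12], [0, 24, -8]]
Expanding along the first row, det(O) = 0·(8·(-8) - (-12)·24) - 4·(8·(-8) - (-12)·0) + 0·(8·24 - 8·0) = 0·224 - 4·(-64) + 0·192 = 256
Since det(O) ≠ 0, rank(O) = 3 and the system is completely observable.

256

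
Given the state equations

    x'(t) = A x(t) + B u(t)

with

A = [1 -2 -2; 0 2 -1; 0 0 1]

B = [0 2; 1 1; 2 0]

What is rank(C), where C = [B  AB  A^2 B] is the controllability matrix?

AB = [[-6, 0], [0, 2], [2, 0]]
A^2B = [[-10, -4], [-2, 4], [2, 0]]
Controllability matrix C = [B  AB  A^2B] = [[0, 2, -6, 0, -10, -4], [1, 1, 0, 2, -2, 4], [2, 0, 2, 0, 2, 0]]
Take the 3×3 submatrix of C formed by columns 1, 2, 3: [[0, 2, -6], [1, 1, 0], [2, 0, 2]]. Its determinant is 0·(1·2 - 0·0) - 2·(1·2 - 0·2) + (-6)·(1·0 - 1·2) = 0·2 - 2·2 + (-6)·(-2) = 8 ≠ 0.
So rank(C) ≥ 3; since C has 3 rows, rank(C) = 3.
rank(C) = 3 = n, so the pair (A, B) is completely controllable.

3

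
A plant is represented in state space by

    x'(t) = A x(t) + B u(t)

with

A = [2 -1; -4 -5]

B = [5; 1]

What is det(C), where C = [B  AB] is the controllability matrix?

-134

AB = [[9], [-25]]
Controllability matrix C = [B  AB] = [[5, 9], [1, -25]]
det(C) = 5·(-25) - 9·1 = -125 - 9 = -134
Since det(C) ≠ 0, rank(C) = 2 and the system is completely controllable.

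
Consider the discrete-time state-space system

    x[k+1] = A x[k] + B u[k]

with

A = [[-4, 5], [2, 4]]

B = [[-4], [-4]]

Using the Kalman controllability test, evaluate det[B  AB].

AB = [[-4], [-24]]
Controllability matrix C = [B  AB] = [[-4, -4], [-4, -24]]
det(C) = (-4)·(-24) - (-4)·(-4) = 96 - 16 = 80
Since det(C) ≠ 0, rank(C) = 2 and the system is completely controllable.

80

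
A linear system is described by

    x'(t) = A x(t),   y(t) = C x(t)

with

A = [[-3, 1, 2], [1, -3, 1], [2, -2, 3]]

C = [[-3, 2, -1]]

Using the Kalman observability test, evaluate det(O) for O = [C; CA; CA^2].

-342

CA = [[9, -7, -7]]
CA^2 = [[-48, 44, -10]]
Observability matrix O = [C; CA; CA^2] = [[-3, 2, -1], [9, -7, -7], [-48, 44, -10]]
Expanding along the first row, det(O) = (-3)·((-7)·(-10) - (-7)·44) - 2·(9·(-10) - (-7)·(-48)) + (-1)·(9·44 - (-7)·(-48)) = (-3)·378 - 2·(-426) + (-1)·60 = -342
Since det(O) ≠ 0, rank(O) = 3 and the system is completely observable.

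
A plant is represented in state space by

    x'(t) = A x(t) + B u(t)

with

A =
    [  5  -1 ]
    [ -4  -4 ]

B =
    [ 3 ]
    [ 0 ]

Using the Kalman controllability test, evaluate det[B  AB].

-36

AB = [[15], [-12]]
Controllability matrix C = [B  AB] = [[3, 15], [0, -12]]
det(C) = 3·(-12) - 15·0 = -36 - 0 = -36
Since det(C) ≠ 0, rank(C) = 2 and the system is completely controllable.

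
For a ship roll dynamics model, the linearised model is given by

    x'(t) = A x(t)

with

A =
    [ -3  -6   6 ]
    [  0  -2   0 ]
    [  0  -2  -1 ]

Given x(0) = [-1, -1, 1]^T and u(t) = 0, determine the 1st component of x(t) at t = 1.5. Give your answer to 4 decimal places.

det(sI - A) = s^3 - (tr A)s^2 + (M11 + M22 + M33)s - det A, where Mii is the 2×2 principal minor of A obtained by deleting row i and column i.
tr A = (-3) + (-2) + (-1) = -6; M11 = (-2)·(-1) - 0·(-2) = 2 - 0 = 2; M22 = (-3)·(-1) - 6·0 = 3 - 0 = 3; M33 = (-3)·(-2) - (-6)·0 = 6 - 0 = 6; sum of minors = 11.
det A = (-3)·((-2)·(-1) - 0·(-2)) - (-6)·(0·(-1) - 0·0) + 6·(0·(-2) - (-2)·0) = (-3)·2 - (-6)·0 + 6·0 = -6.
So p(s) = det(sI - A) = s^3 + 6s^2 + 11s + 6.
Rational-root test: any integer root divides 6. Testing small divisors, s = -1 works: p(-1) = -1 + 6 + (-11) + 6 = 0, so (s + 1) is a factor.
Dividing, p(s) = (s + 1)(s^2 + 5s + 6).
Factor s^2 + 5s + 6: two numbers with sum -5 and product 6 are -2 and -3, so s^2 + 5s + 6 = (s + 2)(s + 3).
Hence p(s) = (s + 1) (s + 2) (s + 3), with roots -3, -2, -1.
The eigenvalues -3, -2, -1 are distinct and real, so A is diagonalisable and x(t) = e^{At} x(0) = V diag(e^{λ_i t}) V^{-1} x(0), where the columns of V are the eigenvectors.
λ = -3: A - (-3)I = [[0, -6, 6], [0, 1, 0], [0, -2, 2]]. v must be orthogonal to every row; (row 1) × (row 2) = [-6, 0, 0], so take v_1 = [1, 0, 0]^T.
λ = -2: A - (-2)I = [[-1, -6, 6], [0, 0, 0], [0, -2, 1]]. v must be orthogonal to every row; (row 1) × (row 3) = [6, 1, 2], so take v_2 = [-6, -1, -2]^T.
λ = -1: A - (-1)I = [[-2, -6, 6], [0, -1, 0], [0, -2, 0]]. v must be orthogonal to every row; (row 1) × (row 2) = [6, 0, 2], so take v_3 = [-3, 0, -1]^T.
V = [v_1 v_2 v_3] = [[1, -6, -3], [0, -1, 0], [0, -2, -1]] has det V = 1, so V^{-1} = adj(V)/det V = [[1, 0, -3], [0, -1, 0], [0, 2, -1]].
Modal coordinates z(0) = V^{-1} x(0): 1·(-1) + 0·(-1) + (-3)·1 = -4; 0·(-1) + (-1)·(-1) + 0·1 = 1; 0·(-1) + 2·(-1) + (-1)·1 = -3; so z(0) = [-4, 1, -3]^T.
x_1(t) = Σ_i (v_i)_1 · z_i(0) · e^{λ_i t} (row 1 of V times the modal terms).
x_1(1.5) = 1·(-4)·e^{-3·1.5} + (-6)·1·e^{-2·1.5} + (-3)·(-3)·e^{-1·1.5} = (-4)·0.011109 + (-6)·0.049787 + 9·0.223130 = 1.6650.

1.6650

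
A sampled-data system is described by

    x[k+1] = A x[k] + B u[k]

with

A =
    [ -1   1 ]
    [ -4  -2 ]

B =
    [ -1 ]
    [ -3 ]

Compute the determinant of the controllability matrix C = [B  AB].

AB = [[-2], [10]]
Controllability matrix C = [B  AB] = [[-1, -2], [-3, 10]]
det(C) = (-1)·10 - (-2)·(-3) = -10 - 6 = -16
Since det(C) ≠ 0, rank(C) = 2 and the system is completely controllable.

-16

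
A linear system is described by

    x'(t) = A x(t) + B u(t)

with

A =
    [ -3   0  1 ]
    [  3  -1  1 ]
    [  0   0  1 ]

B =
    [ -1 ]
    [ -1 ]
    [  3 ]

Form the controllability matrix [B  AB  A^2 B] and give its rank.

3

AB = [[6], [1], [3]]
A^2B = [[-15], [20], [3]]
Controllability matrix C = [B  AB  A^2B] = [[-1, 6, -15], [-1, 1, 20], [3, 3, 3]]
det(C) = (-1)·(1·3 - 20·3) - 6·((-1)·3 - 20·3) + (-15)·((-1)·3 - 1·3) = (-1)·(-57) - 6·(-63) + (-15)·(-6) = 525 ≠ 0, so rank(C) = 3.
rank(C) = 3 = n, so the pair (A, B) is completely controllable.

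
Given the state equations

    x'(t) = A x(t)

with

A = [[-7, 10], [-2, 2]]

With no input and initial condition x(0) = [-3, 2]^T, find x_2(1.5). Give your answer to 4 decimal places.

det(sI - A) = s^2 - (tr A)s + det A, with tr A = (-7) + 2 = -5 and det A = (-7)·2 - 10·(-2) = -14 - (-20) = 6.
So p(s) = det(sI - A) = s^2 + 5s + 6.
Factor s^2 + 5s + 6: two numbers with sum -5 and product 6 are -2 and -3, so s^2 + 5s + 6 = (s + 2)(s + 3).
Hence p(s) = (s + 2) (s + 3), with roots -3, -2.
The eigenvalues -3, -2 are distinct and real, so A is diagonalisable and x(t) = e^{At} x(0) = V diag(e^{λ_i t}) V^{-1} x(0), where the columns of V are the eigenvectors.
λ = -3: A - (-3)I = [[-4, 10], [-2, 5]]. Row 1 gives (-4)·v1 + 10·v2 = 0, so take v_1 = [-5, -2]^T.
λ = -2: A - (-2)I = [[-5, 10], [-2, 4]]. Row 1 gives (-5)·v1 + 10·v2 = 0, so take v_2 = [2, 1]^T.
V = [v_1 v_2] = [[-5, 2], [-2, 1]] has det V = -1, so V^{-1} = adj(V)/det V = [[-1, 2], [-2, 5]].
Modal coordinates z(0) = V^{-1} x(0): (-1)·(-3) + 2·2 = 7; (-2)·(-3) + 5·2 = 16; so z(0) = [7, 16]^T.
x_2(t) = Σ_i (v_i)_2 · z_i(0) · e^{λ_i t} (row 2 of V times the modal terms).
x_2(1.5) = (-2)·7·e^{-3·1.5} + 1·16·e^{-2·1.5} = (-14)·0.011109 + 16·0.049787 = 0.6411.

0.6411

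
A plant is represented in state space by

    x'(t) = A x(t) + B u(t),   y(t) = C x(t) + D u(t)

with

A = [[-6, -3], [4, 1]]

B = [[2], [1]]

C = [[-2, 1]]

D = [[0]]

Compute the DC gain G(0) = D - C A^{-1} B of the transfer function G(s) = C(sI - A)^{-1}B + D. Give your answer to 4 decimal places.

G(0) = C(-A)^{-1}B + D = -C A^{-1} B + D.
det A = 6, so A^{-1} = (1/6)·adj(A) = [[1/6, 1/2], [-2/3, -1]]
A^{-1} B = [5/6, -7/3]^T
C A^{-1} B = -4
G(0) = D - C A^{-1} B = 0 - (-4) = 4

4.0000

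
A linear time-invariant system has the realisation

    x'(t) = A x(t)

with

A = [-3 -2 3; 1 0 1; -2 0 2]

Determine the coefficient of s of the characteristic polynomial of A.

2

Expand det(sI - A) for the 3×3 matrix.
p(s) = s^3 + s^2 + 2s - 8.
(Check: constant term = det(-A) = (-1)^3 det A = -8; coefficient of s^2 = -tr A = 1.)
The coefficient of s is 2.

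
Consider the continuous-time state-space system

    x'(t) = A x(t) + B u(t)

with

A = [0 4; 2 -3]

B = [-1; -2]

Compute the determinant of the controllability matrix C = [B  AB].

AB = [[-8], [4]]
Controllability matrix C = [B  AB] = [[-1, -8], [-2, 4]]
det(C) = (-1)·4 - (-8)·(-2) = -4 - 16 = -20
Since det(C) ≠ 0, rank(C) = 2 and the system is completely controllable.

-20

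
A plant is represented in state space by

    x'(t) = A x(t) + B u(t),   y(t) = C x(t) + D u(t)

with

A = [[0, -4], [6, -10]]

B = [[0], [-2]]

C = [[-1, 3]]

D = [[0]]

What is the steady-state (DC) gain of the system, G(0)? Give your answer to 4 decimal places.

G(0) = C(-A)^{-1}B + D = -C A^{-1} B + D.
det A = 24, so A^{-1} = (1/24)·adj(A) = [[-5/12, 1/6], [-1/4, 0]]
A^{-1} B = [-1/3, 0]^T
C A^{-1} B = 1/3
G(0) = D - C A^{-1} B = 0 - (1/3) = -1/3 ≈ -0.3333

-0.3333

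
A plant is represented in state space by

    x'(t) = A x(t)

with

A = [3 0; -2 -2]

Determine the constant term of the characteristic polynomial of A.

-6

For a 2×2 matrix, det(sI - A) = s^2 - (tr A)s + det A.
tr A = 1, det A = -6.
So p(s) = s^2 - s - 6.
The constant term is -6.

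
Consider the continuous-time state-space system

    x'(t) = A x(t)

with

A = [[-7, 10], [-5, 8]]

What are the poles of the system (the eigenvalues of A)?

-2, 3

det(sI - A) = s^2 - (tr A)s + det A, with tr A = (-7) + 8 = 1 and det A = (-7)·8 - 10·(-5) = -56 - (-50) = -6.
So p(s) = det(sI - A) = s^2 - s - 6.
Factor s^2 - s - 6: two numbers with sum 1 and product -6 are 3 and -2, so s^2 - s - 6 = (s - 3)(s + 2).
Hence p(s) = (s - 3) (s + 2), with roots -2, 3.
At least one eigenvalue has non-negative real part, so the system is not asymptotically stable.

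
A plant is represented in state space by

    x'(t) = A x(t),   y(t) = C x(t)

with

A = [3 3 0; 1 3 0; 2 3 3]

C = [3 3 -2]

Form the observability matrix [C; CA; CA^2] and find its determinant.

12

CA = [[8, 12, -6]]
CA^2 = [[24, 42, -18]]
Observability matrix O = [C; CA; CA^2] = [[3, 3, -2], [8, 12, -6], [24, 42, -18]]
Expanding along the first row, det(O) = 3·(12·(-18) - (-6)·42) - 3·(8·(-18) - (-6)·24) + (-2)·(8·42 - 12·24) = 3·36 - 3·0 + (-2)·48 = 12
Since det(O) ≠ 0, rank(O) = 3 and the system is completely observable.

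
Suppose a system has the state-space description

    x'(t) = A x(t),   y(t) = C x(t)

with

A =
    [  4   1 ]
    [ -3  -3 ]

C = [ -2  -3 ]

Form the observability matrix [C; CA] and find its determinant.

-11

CA = [[1, 7]]
Observability matrix O = [C; CA] = [[-2, -3], [1, 7]]
det(O) = (-2)·7 - (-3)·1 = -14 - (-3) = -11
Since det(O) ≠ 0, rank(O) = 2 and the system is completely observable.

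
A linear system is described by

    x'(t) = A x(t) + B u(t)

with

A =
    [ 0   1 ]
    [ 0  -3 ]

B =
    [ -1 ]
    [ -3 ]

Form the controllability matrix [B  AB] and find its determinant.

-18

AB = [[-3], [9]]
Controllability matrix C = [B  AB] = [[-1, -3], [-3, 9]]
det(C) = (-1)·9 - (-3)·(-3) = -9 - 9 = -18
Since det(C) ≠ 0, rank(C) = 2 and the system is completely controllable.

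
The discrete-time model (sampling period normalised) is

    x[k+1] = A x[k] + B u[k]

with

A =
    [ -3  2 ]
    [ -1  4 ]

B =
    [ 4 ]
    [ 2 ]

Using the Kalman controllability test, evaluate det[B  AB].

AB = [[-8], [4]]
Controllability matrix C = [B  AB] = [[4, -8], [2, 4]]
det(C) = 4·4 - (-8)·2 = 16 - (-16) = 32
Since det(C) ≠ 0, rank(C) = 2 and the system is completely controllable.

32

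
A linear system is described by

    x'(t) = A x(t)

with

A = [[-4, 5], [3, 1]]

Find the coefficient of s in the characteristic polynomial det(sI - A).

3

For a 2×2 matrix, det(sI - A) = s^2 - (tr A)s + det A.
tr A = -3, det A = -19.
So p(s) = s^2 + 3s - 19.
The coefficient of s is 3.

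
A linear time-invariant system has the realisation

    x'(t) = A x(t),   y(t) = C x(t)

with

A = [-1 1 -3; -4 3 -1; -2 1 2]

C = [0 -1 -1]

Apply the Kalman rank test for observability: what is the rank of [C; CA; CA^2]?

3

CA = [[6, -4, -1]]
CA^2 = [[12, -7, -16]]
Observability matrix O = [C; CA; CA^2] = [[0, -1, -1], [6, -4, -1], [12, -7, -16]]
det(O) = 0·((-4)·(-16) - (-1)·(-7)) - (-1)·(6·(-16) - (-1)·12) + (-1)·(6·(-7) - (-4)·12) = 0·57 - (-1)·(-84) + (-1)·6 = -90 ≠ 0, so rank(O) = 3.
rank(O) = 3 = n, so the pair (A, C) is completely observable.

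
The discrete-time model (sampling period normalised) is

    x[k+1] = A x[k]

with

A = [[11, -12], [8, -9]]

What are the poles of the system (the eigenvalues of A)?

det(zI - A) = z^2 - (tr A)z + det A, with tr A = 11 + (-9) = 2 and det A = 11·(-9) - (-12)·8 = -99 - (-96) = -3.
So p(z) = det(zI - A) = z^2 - 2z - 3.
Factor z^2 - 2z - 3: two numbers with sum 2 and product -3 are 3 and -1, so z^2 - 2z - 3 = (z - 3)(z + 1).
Hence p(z) = (z - 3) (z + 1), with roots -1, 3.

-1, 3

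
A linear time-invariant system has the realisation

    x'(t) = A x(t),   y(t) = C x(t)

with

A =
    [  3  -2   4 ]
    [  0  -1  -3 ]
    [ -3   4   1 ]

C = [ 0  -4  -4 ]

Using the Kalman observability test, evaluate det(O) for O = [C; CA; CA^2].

2496

CA = [[12, -12, 8]]
CA^2 = [[12, 20, 92]]
Observability matrix O = [C; CA; CA^2] = [[0, -4, -4], [12, -12, 8], [12, 20, 92]]
Expanding along the first row, det(O) = 0·((-12)·92 - 8·20) - (-4)·(12·92 - 8·12) + (-4)·(12·20 - (-12)·12) = 0·(-1264) - (-4)·1008 + (-4)·384 = 2496
Since det(O) ≠ 0, rank(O) = 3 and the system is completely observable.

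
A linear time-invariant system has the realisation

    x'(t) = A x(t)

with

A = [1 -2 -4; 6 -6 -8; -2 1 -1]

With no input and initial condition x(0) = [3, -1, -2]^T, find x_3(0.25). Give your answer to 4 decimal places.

-2.7635

det(sI - A) = s^3 - (tr A)s^2 + (M11 + M22 + M33)s - det A, where Mii is the 2×2 principal minor of A obtained by deleting row i and column i.
tr A = 1 + (-6) + (-1) = -6; M11 = (-6)·(-1) - (-8)·1 = 6 - (-8) = 14; M22 = 1·(-1) - (-4)·(-2) = -1 - 8 = -9; M33 = 1·(-6) - (-2)·6 = -6 - (-12) = 6; sum of minors = 11.
det A = 1·((-6)·(-1) - (-8)·1) - (-2)·(6·(-1) - (-8)·(-2)) + (-4)·(6·1 - (-6)·(-2)) = 1·14 - (-2)·(-22) + (-4)·(-6) = -6.
So p(s) = det(sI - A) = s^3 + 6s^2 + 11s + 6.
Rational-root test: any integer root divides 6. Testing small divisors, s = -1 works: p(-1) = -1 + 6 + (-11) + 6 = 0, so (s + 1) is a factor.
Dividing, p(s) = (s + 1)(s^2 + 5s + 6).
Factor s^2 + 5s + 6: two numbers with sum -5 and product 6 are -2 and -3, so s^2 + 5s + 6 = (s + 2)(s + 3).
Hence p(s) = (s + 1) (s + 2) (s + 3), with roots -3, -2, -1.
The eigenvalues -3, -2, -1 are distinct and real, so A is diagonalisable and x(t) = e^{At} x(0) = V diag(e^{λ_i t}) V^{-1} x(0), where the columns of V are the eigenvectors.
λ = -3: A - (-3)I = [[4, -2, -4], [6, -3, -8], [-2, 1, 2]]. v must be orthogonal to every row; (row 1) × (row 2) = [4, 8, 0], so take v_1 = [1, 2, 0]^T.
λ = -2: A - (-2)I = [[3, -2, -4], [6, -4, -8], [-2, 1, 1]]. v must be orthogonal to every row; (row 1) × (row 3) = [2, 5, -1], so take v_2 = [2, 5, -1]^T.
λ = -1: A - (-1)I = [[2, -2, -4], [6, -5, -8], [-2, 1, 0]]. v must be orthogonal to every row; (row 1) × (row 2) = [-4, -8, 2], so take v_3 = [-2, -4, 1]^T.
V = [v_1 v_2 v_3] = [[1, 2, -2], [2, 5, -4], [0, -1, 1]] has det V = 1, so V^{-1} = adj(V)/det V = [[1, 0, 2], [-2, 1, 0], [-2, 1, 1]].
Modal coordinates z(0) = V^{-1} x(0): 1·3 + 0·(-1) + 2·(-2) = -1; (-2)·3 + 1·(-1) + 0·(-2) = -7; (-2)·3 + 1·(-1) + 1·(-2) = -9; so z(0) = [-1, -7, -9]^T.
x_3(t) = Σ_i (v_i)_3 · z_i(0) · e^{λ_i t} (row 3 of V times the modal terms).
x_3(0.25) = 0·(-1)·e^{-3·0.25} + (-1)·(-7)·e^{-2·0.25} + 1·(-9)·e^{-1·0.25} = 0·0.472367 + 7·0.606531 + (-9)·0.778801 = -2.7635.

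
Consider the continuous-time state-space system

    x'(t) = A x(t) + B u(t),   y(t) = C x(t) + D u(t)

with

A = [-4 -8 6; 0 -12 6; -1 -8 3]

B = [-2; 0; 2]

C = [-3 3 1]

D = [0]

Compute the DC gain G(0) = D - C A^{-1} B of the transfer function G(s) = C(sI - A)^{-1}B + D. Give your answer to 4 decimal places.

G(0) = C(-A)^{-1}B + D = -C A^{-1} B + D.
det A = -72, so A^{-1} = (1/-72)·adj(A) = [[-1/6, 1/3, -1/3], [1/12, 1/12, -1/3], [1/6, 1/3, -2/3]]
A^{-1} B = [-1/3, -5/6, -5/3]^T
C A^{-1} B = -19/6
G(0) = D - C A^{-1} B = 0 - (-19/6) = 19/6 ≈ 3.1667

3.1667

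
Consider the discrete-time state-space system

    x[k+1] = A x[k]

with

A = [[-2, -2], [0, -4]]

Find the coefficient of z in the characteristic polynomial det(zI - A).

For a 2×2 matrix, det(zI - A) = z^2 - (tr A)z + det A.
tr A = -6, det A = 8.
So p(z) = z^2 + 6z + 8.
The coefficient of z is 6.

6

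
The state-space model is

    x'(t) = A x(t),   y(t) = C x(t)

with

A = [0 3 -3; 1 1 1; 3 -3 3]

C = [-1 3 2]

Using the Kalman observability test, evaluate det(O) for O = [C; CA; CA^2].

927

CA = [[9, -6, 12]]
CA^2 = [[30, -15, 3]]
Observability matrix O = [C; CA; CA^2] = [[-1, 3, 2], [9, -6, 12], [30, -15, 3]]
Expanding along the first row, det(O) = (-1)·((-6)·3 - 12·(-15)) - 3·(9·3 - 12·30) + 2·(9·(-15) - (-6)·30) = (-1)·162 - 3·(-333) + 2·45 = 927
Since det(O) ≠ 0, rank(O) = 3 and the system is completely observable.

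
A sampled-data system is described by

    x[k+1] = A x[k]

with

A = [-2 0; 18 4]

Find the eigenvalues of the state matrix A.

-2, 4

det(zI - A) = z^2 - (tr A)z + det A, with tr A = (-2) + 4 = 2 and det A = (-2)·4 - 0·18 = -8 - 0 = -8.
So p(z) = det(zI - A) = z^2 - 2z - 8.
Factor z^2 - 2z - 8: two numbers with sum 2 and product -8 are 4 and -2, so z^2 - 2z - 8 = (z - 4)(z + 2).
Hence p(z) = (z - 4) (z + 2), with roots -2, 4.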